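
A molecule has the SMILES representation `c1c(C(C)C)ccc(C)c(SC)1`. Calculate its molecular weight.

Atom tally by fragment:
  benzene ring core → C:6 H:6
  (− 3 ring H displaced by substituents)
  + CH(CH3)2 → C:3 H:7
  + CH3 → C:1 H:3
  + SCH3 → C:1 H:3 S:1
Element totals:
  C: 11
  H: 16
  S: 1
Molecular formula: C11H16S.
  M = 11(12.011) + 16(1.008) + 32.06
    = 132.121 + 16.128 + 32.060 = 180.309

180.31 g/mol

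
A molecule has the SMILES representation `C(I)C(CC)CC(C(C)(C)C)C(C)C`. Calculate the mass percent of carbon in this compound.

Atom tally by fragment:
  ICH2 → C:1 H:2 I:1
  CH(C2H5) → C:3 H:6
  CH2 → C:1 H:2
  CH(C(CH3)3) → C:5 H:10
  CH(CH3) → C:2 H:4
  CH3 → C:1 H:3
Element totals:
  C: 13
  H: 27
  I: 1
Molecular formula: C13H27I.
Molar mass = 310.263 g/mol.
Mass from C: 13 × 12.011 = 156.143 g/mol.
%C = 156.143 / 310.263 × 100 = 50.33%.

50.33%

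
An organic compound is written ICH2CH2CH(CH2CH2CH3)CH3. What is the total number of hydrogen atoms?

Atom tally by fragment:
  ICH2 → C:1 H:2 I:1
  CH2 → C:1 H:2
  CH(CH2CH2CH3) → C:4 H:8
  CH3 → C:1 H:3
Element totals:
  C: 7
  H: 15
  I: 1

15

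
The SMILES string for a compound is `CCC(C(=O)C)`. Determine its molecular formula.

Atom tally by fragment:
  CH3 → C:1 H:3
  CH2 → C:1 H:2
  CH2COCH3 → C:3 H:5 O:1
Element totals:
  C: 5
  H: 10
  O: 1

C5H10O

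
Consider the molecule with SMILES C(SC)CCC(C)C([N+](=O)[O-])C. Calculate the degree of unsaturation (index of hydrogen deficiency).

Atom tally by fragment:
  CH3SCH2 → C:2 H:5 S:1
  CH2 → C:1 H:2
  CH2 → C:1 H:2
  CH(CH3) → C:2 H:4
  CH(NO2) → C:1 H:1 N:1 O:2
  CH3 → C:1 H:3
Element totals:
  C: 8
  H: 17
  N: 1
  O: 2
  S: 1
Molecular formula: C8H17NO2S.
DoU = (2C + 2 + N − H − X) / 2 = (2·8 + 2 + 1 − 17 − 0) / 2 = 1.

1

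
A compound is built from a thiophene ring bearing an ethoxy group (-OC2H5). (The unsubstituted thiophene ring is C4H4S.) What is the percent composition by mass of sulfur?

Atom tally by fragment:
  thiophene ring core → C:4 H:4 S:1
  (− 1 ring H displaced by substituents)
  + OC2H5 → C:2 H:5 O:1
Element totals:
  C: 6
  H: 8
  O: 1
  S: 1
Molecular formula: C6H8OS.
Molar mass = 128.189 g/mol.
Mass from S: 1 × 32.06 = 32.060 g/mol.
%S = 32.060 / 128.189 × 100 = 25.01%.

25.01%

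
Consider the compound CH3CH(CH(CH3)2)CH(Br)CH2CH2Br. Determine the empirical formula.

Atom tally by fragment:
  CH3 → C:1 H:3
  CH(CH(CH3)2) → C:4 H:8
  CH(Br) → C:1 H:1 Br:1
  CH2 → C:1 H:2
  CH2Br → C:1 H:2 Br:1
Element totals:
  C: 8
  H: 16
  Br: 2
Molecular formula: C8H16Br2.
gcd of subscripts = 2; dividing each by 2:
  Br: 2/2 = 1
  C: 8/2 = 4
  H: 16/2 = 8

C4H8Br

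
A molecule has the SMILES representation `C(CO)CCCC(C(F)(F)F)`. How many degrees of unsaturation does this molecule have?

Atom tally by fragment:
  HOCH2CH2 → C:2 H:5 O:1
  CH2 → C:1 H:2
  CH2 → C:1 H:2
  CH2 → C:1 H:2
  CH2CF3 → C:2 H:2 F:3
Element totals:
  C: 7
  H: 13
  F: 3
  O: 1
Molecular formula: C7H13F3O.
DoU = (2C + 2 + N − H − X) / 2 = (2·7 + 2 + 0 − 13 − 3) / 2 = 0.

0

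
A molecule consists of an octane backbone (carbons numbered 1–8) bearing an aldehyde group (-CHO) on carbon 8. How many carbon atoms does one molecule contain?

9

Atom tally by fragment:
  CH3 → C:1 H:3
  CH2 → C:1 H:2
  CH2 → C:1 H:2
  CH2 → C:1 H:2
  CH2 → C:1 H:2
  CH2 → C:1 H:2
  CH2 → C:1 H:2
  CH2CHO → C:2 H:3 O:1
Element totals:
  C: 9
  H: 18
  O: 1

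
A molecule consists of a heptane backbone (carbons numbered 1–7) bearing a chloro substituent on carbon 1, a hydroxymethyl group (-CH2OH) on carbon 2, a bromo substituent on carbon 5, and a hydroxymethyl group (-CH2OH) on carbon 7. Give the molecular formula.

C9H18BrClO2

Atom tally by fragment:
  ClCH2 → C:1 H:2 Cl:1
  CH(CH2OH) → C:2 H:4 O:1
  CH2 → C:1 H:2
  CH2 → C:1 H:2
  CH(Br) → C:1 H:1 Br:1
  CH2 → C:1 H:2
  CH2CH2OH → C:2 H:5 O:1
Element totals:
  C: 9
  H: 18
  Br: 1
  Cl: 1
  O: 2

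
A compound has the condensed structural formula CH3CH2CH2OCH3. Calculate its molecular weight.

Atom tally by fragment:
  CH3 → C:1 H:3
  CH2 → C:1 H:2
  CH2OCH3 → C:2 H:5 O:1
Element totals:
  C: 4
  H: 10
  O: 1
Molecular formula: C4H10O.
  M = 4(12.011) + 10(1.008) + 15.999
    = 48.044 + 10.080 + 15.999 = 74.123

74.12 g/mol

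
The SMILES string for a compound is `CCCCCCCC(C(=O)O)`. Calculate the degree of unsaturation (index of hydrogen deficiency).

Atom tally by fragment:
  CH3 → C:1 H:3
  CH2 → C:1 H:2
  CH2 → C:1 H:2
  CH2 → C:1 H:2
  CH2 → C:1 H:2
  CH2 → C:1 H:2
  CH2 → C:1 H:2
  CH2COOH → C:2 H:3 O:2
Element totals:
  C: 9
  H: 18
  O: 2
Molecular formula: C9H18O2.
DoU = (2C + 2 + N − H − X) / 2 = (2·9 + 2 + 0 − 18 − 0) / 2 = 1.

1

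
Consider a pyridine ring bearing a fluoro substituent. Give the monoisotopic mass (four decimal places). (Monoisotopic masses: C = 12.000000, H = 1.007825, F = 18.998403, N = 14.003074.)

Atom tally by fragment:
  pyridine ring core → C:5 H:5 N:1
  (− 1 ring H displaced by substituents)
  + F → F:1
Element totals:
  C: 5
  H: 4
  F: 1
  N: 1
Molecular formula: C5H4FN.
  M = 5(12.0) + 4(1.007825) + 18.998403 + 14.003074
    = 60.000000 + 4.031300 + 18.998403 + 14.003074 = 97.032777

97.0328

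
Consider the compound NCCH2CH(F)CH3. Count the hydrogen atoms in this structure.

Atom tally by fragment:
  NCCH2 → C:2 H:2 N:1
  CH(F) → C:1 H:1 F:1
  CH3 → C:1 H:3
Element totals:
  C: 4
  H: 6
  F: 1
  N: 1

6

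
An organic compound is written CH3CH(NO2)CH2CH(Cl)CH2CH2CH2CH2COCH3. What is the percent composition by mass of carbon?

Atom tally by fragment:
  CH3 → C:1 H:3
  CH(NO2) → C:1 H:1 N:1 O:2
  CH2 → C:1 H:2
  CH(Cl) → C:1 H:1 Cl:1
  CH2 → C:1 H:2
  CH2 → C:1 H:2
  CH2 → C:1 H:2
  CH2COCH3 → C:3 H:5 O:1
Element totals:
  C: 10
  H: 18
  Cl: 1
  N: 1
  O: 3
Molecular formula: C10H18ClNO3.
Molar mass = 235.708 g/mol.
Mass from C: 10 × 12.011 = 120.110 g/mol.
%C = 120.110 / 235.708 × 100 = 50.96%.

50.96%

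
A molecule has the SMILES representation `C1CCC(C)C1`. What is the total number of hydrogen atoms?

Atom tally by fragment:
  cyclopentane ring core → C:5 H:10
  (− 1 ring H displaced by substituents)
  + CH3 → C:1 H:3
Element totals:
  C: 6
  H: 12

12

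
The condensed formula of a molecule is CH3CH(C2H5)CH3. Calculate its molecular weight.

72.15 g/mol

Element totals:
  C: 5
  H: 12
Molecular formula: C5H12.
  M = 5(12.011) + 12(1.008)
    = 60.055 + 12.096 = 72.151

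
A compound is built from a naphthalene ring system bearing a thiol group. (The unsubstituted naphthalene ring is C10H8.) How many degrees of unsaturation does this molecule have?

7

Atom tally by fragment:
  naphthalene ring system core → C:10 H:8
  (− 1 ring H displaced by substituents)
  + SH → S:1 H:1
Element totals:
  C: 10
  H: 8
  S: 1
Molecular formula: C10H8S.
DoU = (2C + 2 + N − H − X) / 2 = (2·10 + 2 + 0 − 8 − 0) / 2 = 7.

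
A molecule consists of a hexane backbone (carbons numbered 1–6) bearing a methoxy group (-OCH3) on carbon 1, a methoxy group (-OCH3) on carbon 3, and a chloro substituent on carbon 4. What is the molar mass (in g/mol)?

180.67 g/mol

Atom tally by fragment:
  CH3OCH2 → C:2 H:5 O:1
  CH2 → C:1 H:2
  CH(OCH3) → C:2 H:4 O:1
  CH(Cl) → C:1 H:1 Cl:1
  CH2 → C:1 H:2
  CH3 → C:1 H:3
Element totals:
  C: 8
  H: 17
  Cl: 1
  O: 2
Molecular formula: C8H17ClO2.
  M = 8(12.011) + 17(1.008) + 35.45 + 2(15.999)
    = 96.088 + 17.136 + 35.450 + 31.998 = 180.672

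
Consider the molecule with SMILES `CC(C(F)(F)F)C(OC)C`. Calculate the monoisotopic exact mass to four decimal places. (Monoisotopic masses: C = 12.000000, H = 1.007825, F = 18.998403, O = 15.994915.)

Atom tally by fragment:
  CH3 → C:1 H:3
  CH(CF3) → C:2 H:1 F:3
  CH(OCH3) → C:2 H:4 O:1
  CH3 → C:1 H:3
Element totals:
  C: 6
  H: 11
  F: 3
  O: 1
Molecular formula: C6H11F3O.
  M = 6(12.0) + 11(1.007825) + 3(18.998403) + 15.994915
    = 72.000000 + 11.086075 + 56.995209 + 15.994915 = 156.076199

156.0762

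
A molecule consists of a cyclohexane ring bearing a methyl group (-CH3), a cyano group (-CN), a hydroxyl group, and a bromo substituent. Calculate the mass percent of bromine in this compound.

36.64%

Atom tally by fragment:
  cyclohexane ring core → C:6 H:12
  (− 4 ring H displaced by substituents)
  + CH3 → C:1 H:3
  + CN → C:1 N:1
  + OH → O:1 H:1
  + Br → Br:1
Element totals:
  C: 8
  H: 12
  Br: 1
  N: 1
  O: 1
Molecular formula: C8H12BrNO.
Molar mass = 218.094 g/mol.
Mass from Br: 1 × 79.904 = 79.904 g/mol.
%Br = 79.904 / 218.094 × 100 = 36.64%.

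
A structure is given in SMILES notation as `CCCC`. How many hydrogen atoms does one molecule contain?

Atom tally by fragment:
  CH3 → C:1 H:3
  CH2 → C:1 H:2
  CH2 → C:1 H:2
  CH3 → C:1 H:3
Element totals:
  C: 4
  H: 10

10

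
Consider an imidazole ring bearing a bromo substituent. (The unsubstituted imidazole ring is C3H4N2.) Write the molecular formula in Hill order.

C3H3BrN2

Atom tally by fragment:
  imidazole ring core → C:3 H:4 N:2
  (− 1 ring H displaced by substituents)
  + Br → Br:1
Element totals:
  C: 3
  H: 3
  Br: 1
  N: 2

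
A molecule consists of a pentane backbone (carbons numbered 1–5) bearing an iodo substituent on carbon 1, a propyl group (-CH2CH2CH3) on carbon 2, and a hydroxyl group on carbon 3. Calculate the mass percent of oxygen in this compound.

6.25%

Atom tally by fragment:
  ICH2 → C:1 H:2 I:1
  CH(CH2CH2CH3) → C:4 H:8
  CH(OH) → C:1 H:2 O:1
  CH2 → C:1 H:2
  CH3 → C:1 H:3
Element totals:
  C: 8
  H: 17
  I: 1
  O: 1
Molecular formula: C8H17IO.
Molar mass = 256.127 g/mol.
Mass from O: 1 × 15.999 = 15.999 g/mol.
%O = 15.999 / 256.127 × 100 = 6.25%.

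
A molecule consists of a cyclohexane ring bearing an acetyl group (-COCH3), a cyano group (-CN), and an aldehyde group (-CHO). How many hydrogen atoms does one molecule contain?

13

Atom tally by fragment:
  cyclohexane ring core → C:6 H:12
  (− 3 ring H displaced by substituents)
  + COCH3 → C:2 H:3 O:1
  + CN → C:1 N:1
  + CHO → C:1 H:1 O:1
Element totals:
  C: 10
  H: 13
  N: 1
  O: 2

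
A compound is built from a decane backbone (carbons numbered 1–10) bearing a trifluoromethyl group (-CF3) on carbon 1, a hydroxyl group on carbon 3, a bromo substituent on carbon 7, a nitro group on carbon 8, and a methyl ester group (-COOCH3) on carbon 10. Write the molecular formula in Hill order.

Atom tally by fragment:
  F3CCH2 → C:2 H:2 F:3
  CH2 → C:1 H:2
  CH(OH) → C:1 H:2 O:1
  CH2 → C:1 H:2
  CH2 → C:1 H:2
  CH2 → C:1 H:2
  CH(Br) → C:1 H:1 Br:1
  CH(NO2) → C:1 H:1 N:1 O:2
  CH2 → C:1 H:2
  CH2COOCH3 → C:3 H:5 O:2
Element totals:
  C: 13
  H: 21
  Br: 1
  F: 3
  N: 1
  O: 5

C13H21BrF3NO5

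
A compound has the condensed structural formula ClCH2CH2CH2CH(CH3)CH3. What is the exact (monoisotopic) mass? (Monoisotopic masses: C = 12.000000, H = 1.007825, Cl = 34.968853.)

120.0706

Atom tally by fragment:
  ClCH2 → C:1 H:2 Cl:1
  CH2 → C:1 H:2
  CH2 → C:1 H:2
  CH(CH3) → C:2 H:4
  CH3 → C:1 H:3
Element totals:
  C: 6
  H: 13
  Cl: 1
Molecular formula: C6H13Cl.
  M = 6(12.0) + 13(1.007825) + 34.968853
    = 72.000000 + 13.101725 + 34.968853 = 120.070578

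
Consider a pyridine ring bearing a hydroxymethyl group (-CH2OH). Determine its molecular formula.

Atom tally by fragment:
  pyridine ring core → C:5 H:5 N:1
  (− 1 ring H displaced by substituents)
  + CH2OH → C:1 H:3 O:1
Element totals:
  C: 6
  H: 7
  N: 1
  O: 1

C6H7NO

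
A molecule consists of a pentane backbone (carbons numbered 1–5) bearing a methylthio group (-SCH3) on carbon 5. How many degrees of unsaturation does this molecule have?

Atom tally by fragment:
  CH3 → C:1 H:3
  CH2 → C:1 H:2
  CH2 → C:1 H:2
  CH2 → C:1 H:2
  CH2SCH3 → C:2 H:5 S:1
Element totals:
  C: 6
  H: 14
  S: 1
Molecular formula: C6H14S.
DoU = (2C + 2 + N − H − X) / 2 = (2·6 + 2 + 0 − 14 − 0) / 2 = 0.

0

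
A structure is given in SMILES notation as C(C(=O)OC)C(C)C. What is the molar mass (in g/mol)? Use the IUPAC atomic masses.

116.16 g/mol

Atom tally by fragment:
  CH3OOCCH2 → C:3 H:5 O:2
  CH(CH3) → C:2 H:4
  CH3 → C:1 H:3
Element totals:
  C: 6
  H: 12
  O: 2
Molecular formula: C6H12O2.
  M = 6(12.011) + 12(1.008) + 2(15.999)
    = 72.066 + 12.096 + 31.998 = 116.160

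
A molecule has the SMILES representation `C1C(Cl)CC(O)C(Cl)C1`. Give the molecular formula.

Atom tally by fragment:
  cyclohexane ring core → C:6 H:12
  (− 3 ring H displaced by substituents)
  + Cl → Cl:1
  + OH → O:1 H:1
  + Cl → Cl:1
Element totals:
  C: 6
  H: 10
  Cl: 2
  O: 1

C6H10Cl2O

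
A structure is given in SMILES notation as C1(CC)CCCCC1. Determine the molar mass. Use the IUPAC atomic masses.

Atom tally by fragment:
  cyclohexane ring core → C:6 H:12
  (− 1 ring H displaced by substituents)
  + C2H5 → C:2 H:5
Element totals:
  C: 8
  H: 16
Molecular formula: C8H16.
  M = 8(12.011) + 16(1.008)
    = 96.088 + 16.128 = 112.216

112.22 g/mol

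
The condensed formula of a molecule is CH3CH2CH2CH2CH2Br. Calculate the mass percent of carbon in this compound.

Atom tally by fragment:
  CH3 → C:1 H:3
  CH2 → C:1 H:2
  CH2 → C:1 H:2
  CH2 → C:1 H:2
  CH2Br → C:1 H:2 Br:1
Element totals:
  C: 5
  H: 11
  Br: 1
Molecular formula: C5H11Br.
Molar mass = 151.047 g/mol.
Mass from C: 5 × 12.011 = 60.055 g/mol.
%C = 60.055 / 151.047 × 100 = 39.76%.

39.76%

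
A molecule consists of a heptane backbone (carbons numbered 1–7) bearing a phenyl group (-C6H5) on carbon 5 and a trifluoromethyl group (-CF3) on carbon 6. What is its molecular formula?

Atom tally by fragment:
  CH3 → C:1 H:3
  CH2 → C:1 H:2
  CH2 → C:1 H:2
  CH2 → C:1 H:2
  CH(C6H5) → C:7 H:6
  CH(CF3) → C:2 H:1 F:3
  CH3 → C:1 H:3
Element totals:
  C: 14
  H: 19
  F: 3

C14H19F3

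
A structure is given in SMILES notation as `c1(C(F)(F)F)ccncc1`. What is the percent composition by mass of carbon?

Atom tally by fragment:
  pyridine ring core → C:5 H:5 N:1
  (− 1 ring H displaced by substituents)
  + CF3 → C:1 F:3
Element totals:
  C: 6
  H: 4
  F: 3
  N: 1
Molecular formula: C6H4F3N.
Molar mass = 147.099 g/mol.
Mass from C: 6 × 12.011 = 72.066 g/mol.
%C = 72.066 / 147.099 × 100 = 48.99%.

48.99%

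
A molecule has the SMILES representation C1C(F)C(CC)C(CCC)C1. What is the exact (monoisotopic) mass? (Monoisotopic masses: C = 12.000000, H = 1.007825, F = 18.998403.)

158.1471

Atom tally by fragment:
  cyclopentane ring core → C:5 H:10
  (− 3 ring H displaced by substituents)
  + F → F:1
  + C2H5 → C:2 H:5
  + CH2CH2CH3 → C:3 H:7
Element totals:
  C: 10
  H: 19
  F: 1
Molecular formula: C10H19F.
  M = 10(12.0) + 19(1.007825) + 18.998403
    = 120.000000 + 19.148675 + 18.998403 = 158.147078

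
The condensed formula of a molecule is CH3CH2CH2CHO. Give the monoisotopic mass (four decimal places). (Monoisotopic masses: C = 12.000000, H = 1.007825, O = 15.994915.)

Element totals:
  C: 4
  H: 8
  O: 1
Molecular formula: C4H8O.
  M = 4(12.0) + 8(1.007825) + 15.994915
    = 48.000000 + 8.062600 + 15.994915 = 72.057515

72.0575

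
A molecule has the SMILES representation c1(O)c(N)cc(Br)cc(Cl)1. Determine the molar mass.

Atom tally by fragment:
  benzene ring core → C:6 H:6
  (− 4 ring H displaced by substituents)
  + OH → O:1 H:1
  + NH2 → N:1 H:2
  + Br → Br:1
  + Cl → Cl:1
Element totals:
  C: 6
  H: 5
  Br: 1
  Cl: 1
  N: 1
  O: 1
Molecular formula: C6H5BrClNO.
  M = 6(12.011) + 5(1.008) + 79.904 + 35.45 + 14.007 + 15.999
    = 72.066 + 5.040 + 79.904 + 35.450 + 14.007 + 15.999 = 222.466

222.47 g/mol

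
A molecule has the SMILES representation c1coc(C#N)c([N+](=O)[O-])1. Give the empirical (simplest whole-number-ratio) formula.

Atom tally by fragment:
  furan ring core → C:4 H:4 O:1
  (− 2 ring H displaced by substituents)
  + CN → C:1 N:1
  + NO2 → N:1 O:2
Element totals:
  C: 5
  H: 2
  N: 2
  O: 3
Molecular formula: C5H2N2O3.
gcd of subscripts (5, 2, 2, 3) = 1, so the empirical formula equals the molecular formula.

C5H2N2O3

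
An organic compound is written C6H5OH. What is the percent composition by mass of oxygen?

Element totals:
  C: 6
  H: 6
  O: 1
Molecular formula: C6H6O.
Molar mass = 94.113 g/mol.
Mass from O: 1 × 15.999 = 15.999 g/mol.
%O = 15.999 / 94.113 × 100 = 17.00%.

17.00%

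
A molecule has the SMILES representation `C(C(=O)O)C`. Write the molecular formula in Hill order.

Atom tally by fragment:
  HOOCCH2 → C:2 H:3 O:2
  CH3 → C:1 H:3
Element totals:
  C: 3
  H: 6
  O: 2

C3H6O2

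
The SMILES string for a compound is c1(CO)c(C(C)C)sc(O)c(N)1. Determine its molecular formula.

Atom tally by fragment:
  thiophene ring core → C:4 H:4 S:1
  (− 4 ring H displaced by substituents)
  + CH2OH → C:1 H:3 O:1
  + CH(CH3)2 → C:3 H:7
  + OH → O:1 H:1
  + NH2 → N:1 H:2
Element totals:
  C: 8
  H: 13
  N: 1
  O: 2
  S: 1

C8H13NO2S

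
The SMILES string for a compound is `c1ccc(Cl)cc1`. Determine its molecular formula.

C6H5Cl

Atom tally by fragment:
  benzene ring core → C:6 H:6
  (− 1 ring H displaced by substituents)
  + Cl → Cl:1
Element totals:
  C: 6
  H: 5
  Cl: 1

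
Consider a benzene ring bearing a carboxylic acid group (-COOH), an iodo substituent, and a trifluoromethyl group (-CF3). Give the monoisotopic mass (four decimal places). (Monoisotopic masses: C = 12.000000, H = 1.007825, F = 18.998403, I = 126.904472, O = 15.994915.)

315.9208

Atom tally by fragment:
  benzene ring core → C:6 H:6
  (− 3 ring H displaced by substituents)
  + COOH → C:1 H:1 O:2
  + I → I:1
  + CF3 → C:1 F:3
Element totals:
  C: 8
  H: 4
  F: 3
  I: 1
  O: 2
Molecular formula: C8H4F3IO2.
  M = 8(12.0) + 4(1.007825) + 3(18.998403) + 126.904472 + 2(15.994915)
    = 96.000000 + 4.031300 + 56.995209 + 126.904472 + 31.989830 = 315.920811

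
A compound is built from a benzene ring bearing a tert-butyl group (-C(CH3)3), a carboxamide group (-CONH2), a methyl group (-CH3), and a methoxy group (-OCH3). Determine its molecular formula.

C13H19NO2

Atom tally by fragment:
  benzene ring core → C:6 H:6
  (− 4 ring H displaced by substituents)
  + C(CH3)3 → C:4 H:9
  + CONH2 → C:1 H:2 O:1 N:1
  + CH3 → C:1 H:3
  + OCH3 → C:1 H:3 O:1
Element totals:
  C: 13
  H: 19
  N: 1
  O: 2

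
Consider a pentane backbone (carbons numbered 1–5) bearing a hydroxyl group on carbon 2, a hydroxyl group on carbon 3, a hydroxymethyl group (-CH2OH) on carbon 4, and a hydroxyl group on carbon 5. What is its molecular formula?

Atom tally by fragment:
  CH3 → C:1 H:3
  CH(OH) → C:1 H:2 O:1
  CH(OH) → C:1 H:2 O:1
  CH(CH2OH) → C:2 H:4 O:1
  CH2OH → C:1 H:3 O:1
Element totals:
  C: 6
  H: 14
  O: 4

C6H14O4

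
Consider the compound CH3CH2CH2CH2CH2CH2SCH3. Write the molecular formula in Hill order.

Element totals:
  C: 7
  H: 16
  S: 1

C7H16S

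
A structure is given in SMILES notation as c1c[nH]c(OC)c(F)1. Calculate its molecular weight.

Atom tally by fragment:
  pyrrole ring core → C:4 H:5 N:1
  (− 2 ring H displaced by substituents)
  + OCH3 → C:1 H:3 O:1
  + F → F:1
Element totals:
  C: 5
  H: 6
  F: 1
  N: 1
  O: 1
Molecular formula: C5H6FNO.
  M = 5(12.011) + 6(1.008) + 18.998 + 14.007 + 15.999
    = 60.055 + 6.048 + 18.998 + 14.007 + 15.999 = 115.107

115.11 g/mol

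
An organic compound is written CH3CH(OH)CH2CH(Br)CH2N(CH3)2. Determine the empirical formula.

Atom tally by fragment:
  CH3 → C:1 H:3
  CH(OH) → C:1 H:2 O:1
  CH2 → C:1 H:2
  CH(Br) → C:1 H:1 Br:1
  CH2N(CH3)2 → C:3 H:8 N:1
Element totals:
  C: 7
  H: 16
  Br: 1
  N: 1
  O: 1
Molecular formula: C7H16BrNO.
gcd of subscripts (1, 7, 16, 1, 1) = 1, so the empirical formula equals the molecular formula.

C7H16BrNO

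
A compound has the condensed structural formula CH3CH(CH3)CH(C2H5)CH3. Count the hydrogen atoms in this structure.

Atom tally by fragment:
  CH3 → C:1 H:3
  CH(CH3) → C:2 H:4
  CH(C2H5) → C:3 H:6
  CH3 → C:1 H:3
Element totals:
  C: 7
  H: 16

16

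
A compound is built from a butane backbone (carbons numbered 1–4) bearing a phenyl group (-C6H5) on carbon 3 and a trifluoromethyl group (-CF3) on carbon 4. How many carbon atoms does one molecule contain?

11

Atom tally by fragment:
  CH3 → C:1 H:3
  CH2 → C:1 H:2
  CH(C6H5) → C:7 H:6
  CH2CF3 → C:2 H:2 F:3
Element totals:
  C: 11
  H: 13
  F: 3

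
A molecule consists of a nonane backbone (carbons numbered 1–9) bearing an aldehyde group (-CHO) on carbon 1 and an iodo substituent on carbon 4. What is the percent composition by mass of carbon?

42.57%

Atom tally by fragment:
  OHCCH2 → C:2 H:3 O:1
  CH2 → C:1 H:2
  CH2 → C:1 H:2
  CH(I) → C:1 H:1 I:1
  CH2 → C:1 H:2
  CH2 → C:1 H:2
  CH2 → C:1 H:2
  CH2 → C:1 H:2
  CH3 → C:1 H:3
Element totals:
  C: 10
  H: 19
  I: 1
  O: 1
Molecular formula: C10H19IO.
Molar mass = 282.165 g/mol.
Mass from C: 10 × 12.011 = 120.110 g/mol.
%C = 120.110 / 282.165 × 100 = 42.57%.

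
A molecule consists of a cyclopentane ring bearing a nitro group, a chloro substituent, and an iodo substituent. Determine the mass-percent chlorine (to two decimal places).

12.87%

Atom tally by fragment:
  cyclopentane ring core → C:5 H:10
  (− 3 ring H displaced by substituents)
  + NO2 → N:1 O:2
  + Cl → Cl:1
  + I → I:1
Element totals:
  C: 5
  H: 7
  Cl: 1
  I: 1
  N: 1
  O: 2
Molecular formula: C5H7ClINO2.
Molar mass = 275.470 g/mol.
Mass from Cl: 1 × 35.45 = 35.450 g/mol.
%Cl = 35.450 / 275.470 × 100 = 12.87%.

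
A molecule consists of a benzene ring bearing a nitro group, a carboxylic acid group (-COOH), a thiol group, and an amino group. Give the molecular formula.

Atom tally by fragment:
  benzene ring core → C:6 H:6
  (− 4 ring H displaced by substituents)
  + NO2 → N:1 O:2
  + COOH → C:1 H:1 O:2
  + SH → S:1 H:1
  + NH2 → N:1 H:2
Element totals:
  C: 7
  H: 6
  N: 2
  O: 4
  S: 1

C7H6N2O4S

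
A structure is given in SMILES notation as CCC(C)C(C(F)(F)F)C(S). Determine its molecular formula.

Atom tally by fragment:
  CH3 → C:1 H:3
  CH2 → C:1 H:2
  CH(CH3) → C:2 H:4
  CH(CF3) → C:2 H:1 F:3
  CH2SH → C:1 H:3 S:1
Element totals:
  C: 7
  H: 13
  F: 3
  S: 1

C7H13F3S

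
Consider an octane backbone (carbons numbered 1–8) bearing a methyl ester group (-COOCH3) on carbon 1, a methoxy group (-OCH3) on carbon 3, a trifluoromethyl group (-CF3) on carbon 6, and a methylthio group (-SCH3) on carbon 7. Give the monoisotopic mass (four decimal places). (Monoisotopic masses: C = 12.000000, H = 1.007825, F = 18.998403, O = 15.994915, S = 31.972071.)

Atom tally by fragment:
  CH3OOCCH2 → C:3 H:5 O:2
  CH2 → C:1 H:2
  CH(OCH3) → C:2 H:4 O:1
  CH2 → C:1 H:2
  CH2 → C:1 H:2
  CH(CF3) → C:2 H:1 F:3
  CH(SCH3) → C:2 H:4 S:1
  CH3 → C:1 H:3
Element totals:
  C: 13
  H: 23
  F: 3
  O: 3
  S: 1
Molecular formula: C13H23F3O3S.
  M = 13(12.0) + 23(1.007825) + 3(18.998403) + 3(15.994915) + 31.972071
    = 156.000000 + 23.179975 + 56.995209 + 47.984745 + 31.972071 = 316.132000

316.1320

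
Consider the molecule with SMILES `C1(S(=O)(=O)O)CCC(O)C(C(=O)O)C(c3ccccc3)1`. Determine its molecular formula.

Atom tally by fragment:
  cyclohexane ring core → C:6 H:12
  (− 4 ring H displaced by substituents)
  + SO3H → S:1 O:3 H:1
  + OH → O:1 H:1
  + COOH → C:1 H:1 O:2
  + C6H5 → C:6 H:5
Element totals:
  C: 13
  H: 16
  O: 6
  S: 1

C13H16O6S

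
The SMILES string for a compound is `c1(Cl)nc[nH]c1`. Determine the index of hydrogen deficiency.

3

Atom tally by fragment:
  imidazole ring core → C:3 H:4 N:2
  (− 1 ring H displaced by substituents)
  + Cl → Cl:1
Element totals:
  C: 3
  H: 3
  Cl: 1
  N: 2
Molecular formula: C3H3ClN2.
DoU = (2C + 2 + N − H − X) / 2 = (2·3 + 2 + 2 − 3 − 1) / 2 = 3.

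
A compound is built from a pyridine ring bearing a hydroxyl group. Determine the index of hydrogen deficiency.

Atom tally by fragment:
  pyridine ring core → C:5 H:5 N:1
  (− 1 ring H displaced by substituents)
  + OH → O:1 H:1
Element totals:
  C: 5
  H: 5
  N: 1
  O: 1
Molecular formula: C5H5NO.
DoU = (2C + 2 + N − H − X) / 2 = (2·5 + 2 + 1 − 5 − 0) / 2 = 4.

4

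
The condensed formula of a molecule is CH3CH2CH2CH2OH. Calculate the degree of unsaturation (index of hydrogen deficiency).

0

Atom tally by fragment:
  CH3 → C:1 H:3
  CH2 → C:1 H:2
  CH2 → C:1 H:2
  CH2OH → C:1 H:3 O:1
Element totals:
  C: 4
  H: 10
  O: 1
Molecular formula: C4H10O.
DoU = (2C + 2 + N − H − X) / 2 = (2·4 + 2 + 0 − 10 − 0) / 2 = 0.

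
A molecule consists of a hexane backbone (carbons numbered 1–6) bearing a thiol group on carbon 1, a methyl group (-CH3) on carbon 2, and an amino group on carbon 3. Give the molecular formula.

Atom tally by fragment:
  HSCH2 → C:1 H:3 S:1
  CH(CH3) → C:2 H:4
  CH(NH2) → C:1 H:3 N:1
  CH2 → C:1 H:2
  CH2 → C:1 H:2
  CH3 → C:1 H:3
Element totals:
  C: 7
  H: 17
  N: 1
  S: 1

C7H17NS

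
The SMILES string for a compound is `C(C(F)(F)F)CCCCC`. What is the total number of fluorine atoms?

3

Atom tally by fragment:
  F3CCH2 → C:2 H:2 F:3
  CH2 → C:1 H:2
  CH2 → C:1 H:2
  CH2 → C:1 H:2
  CH2 → C:1 H:2
  CH3 → C:1 H:3
Element totals:
  C: 7
  H: 13
  F: 3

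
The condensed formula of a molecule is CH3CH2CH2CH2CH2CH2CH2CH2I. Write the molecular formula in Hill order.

C8H17I

Atom tally by fragment:
  CH3 → C:1 H:3
  CH2 → C:1 H:2
  CH2 → C:1 H:2
  CH2 → C:1 H:2
  CH2 → C:1 H:2
  CH2 → C:1 H:2
  CH2 → C:1 H:2
  CH2I → C:1 H:2 I:1
Element totals:
  C: 8
  H: 17
  I: 1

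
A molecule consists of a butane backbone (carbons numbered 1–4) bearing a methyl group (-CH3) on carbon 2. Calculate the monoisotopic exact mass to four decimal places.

Atom tally by fragment:
  CH3 → C:1 H:3
  CH(CH3) → C:2 H:4
  CH2 → C:1 H:2
  CH3 → C:1 H:3
Element totals:
  C: 5
  H: 12
Molecular formula: C5H12.
  M = 5(12.0) + 12(1.007825)
    = 60.000000 + 12.093900 = 72.093900

72.0939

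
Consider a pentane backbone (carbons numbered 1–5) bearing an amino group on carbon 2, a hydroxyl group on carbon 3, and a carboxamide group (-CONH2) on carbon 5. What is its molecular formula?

C6H14N2O2

Atom tally by fragment:
  CH3 → C:1 H:3
  CH(NH2) → C:1 H:3 N:1
  CH(OH) → C:1 H:2 O:1
  CH2 → C:1 H:2
  CH2CONH2 → C:2 H:4 O:1 N:1
Element totals:
  C: 6
  H: 14
  N: 2
  O: 2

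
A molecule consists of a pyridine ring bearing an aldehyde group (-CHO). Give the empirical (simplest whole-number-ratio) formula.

Atom tally by fragment:
  pyridine ring core → C:5 H:5 N:1
  (− 1 ring H displaced by substituents)
  + CHO → C:1 H:1 O:1
Element totals:
  C: 6
  H: 5
  N: 1
  O: 1
Molecular formula: C6H5NO.
gcd of subscripts (6, 5, 1, 1) = 1, so the empirical formula equals the molecular formula.

C6H5NO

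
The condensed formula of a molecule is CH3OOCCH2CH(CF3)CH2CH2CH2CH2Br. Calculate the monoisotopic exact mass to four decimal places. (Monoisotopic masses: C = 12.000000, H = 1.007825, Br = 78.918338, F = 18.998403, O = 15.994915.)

Atom tally by fragment:
  CH3OOCCH2 → C:3 H:5 O:2
  CH(CF3) → C:2 H:1 F:3
  CH2 → C:1 H:2
  CH2 → C:1 H:2
  CH2 → C:1 H:2
  CH2Br → C:1 H:2 Br:1
Element totals:
  C: 9
  H: 14
  Br: 1
  F: 3
  O: 2
Molecular formula: C9H14BrF3O2.
  M = 9(12.0) + 14(1.007825) + 78.918338 + 3(18.998403) + 2(15.994915)
    = 108.000000 + 14.109550 + 78.918338 + 56.995209 + 31.989830 = 290.012927

290.0129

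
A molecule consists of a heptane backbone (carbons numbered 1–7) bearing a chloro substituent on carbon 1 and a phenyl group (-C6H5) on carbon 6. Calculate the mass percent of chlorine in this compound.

Atom tally by fragment:
  ClCH2 → C:1 H:2 Cl:1
  CH2 → C:1 H:2
  CH2 → C:1 H:2
  CH2 → C:1 H:2
  CH2 → C:1 H:2
  CH(C6H5) → C:7 H:6
  CH3 → C:1 H:3
Element totals:
  C: 13
  H: 19
  Cl: 1
Molecular formula: C13H19Cl.
Molar mass = 210.745 g/mol.
Mass from Cl: 1 × 35.45 = 35.450 g/mol.
%Cl = 35.450 / 210.745 × 100 = 16.82%.

16.82%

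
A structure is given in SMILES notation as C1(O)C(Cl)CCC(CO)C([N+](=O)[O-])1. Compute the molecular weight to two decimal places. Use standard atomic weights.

209.63 g/mol

Atom tally by fragment:
  cyclohexane ring core → C:6 H:12
  (− 4 ring H displaced by substituents)
  + OH → O:1 H:1
  + Cl → Cl:1
  + CH2OH → C:1 H:3 O:1
  + NO2 → N:1 O:2
Element totals:
  C: 7
  H: 12
  Cl: 1
  N: 1
  O: 4
Molecular formula: C7H12ClNO4.
  M = 7(12.011) + 12(1.008) + 35.45 + 14.007 + 4(15.999)
    = 84.077 + 12.096 + 35.450 + 14.007 + 63.996 = 209.626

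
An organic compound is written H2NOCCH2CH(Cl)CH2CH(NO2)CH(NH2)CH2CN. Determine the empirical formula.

C8H13ClN4O3

Element totals:
  C: 8
  H: 13
  Cl: 1
  N: 4
  O: 3
Molecular formula: C8H13ClN4O3.
gcd of subscripts (8, 1, 13, 4, 3) = 1, so the empirical formula equals the molecular formula.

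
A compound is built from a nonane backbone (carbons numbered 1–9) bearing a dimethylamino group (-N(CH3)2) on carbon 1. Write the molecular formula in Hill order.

Atom tally by fragment:
  (CH3)2NCH2 → C:3 H:8 N:1
  CH2 → C:1 H:2
  CH2 → C:1 H:2
  CH2 → C:1 H:2
  CH2 → C:1 H:2
  CH2 → C:1 H:2
  CH2 → C:1 H:2
  CH2 → C:1 H:2
  CH3 → C:1 H:3
Element totals:
  C: 11
  H: 25
  N: 1

C11H25N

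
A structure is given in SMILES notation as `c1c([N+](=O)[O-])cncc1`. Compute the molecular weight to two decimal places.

124.10 g/mol

Atom tally by fragment:
  pyridine ring core → C:5 H:5 N:1
  (− 1 ring H displaced by substituents)
  + NO2 → N:1 O:2
Element totals:
  C: 5
  H: 4
  N: 2
  O: 2
Molecular formula: C5H4N2O2.
  M = 5(12.011) + 4(1.008) + 2(14.007) + 2(15.999)
    = 60.055 + 4.032 + 28.014 + 31.998 = 124.099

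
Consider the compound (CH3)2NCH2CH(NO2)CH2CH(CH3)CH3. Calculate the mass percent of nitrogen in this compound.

16.08%

Element totals:
  C: 8
  H: 18
  N: 2
  O: 2
Molecular formula: C8H18N2O2.
Molar mass = 174.244 g/mol.
Mass from N: 2 × 14.007 = 28.014 g/mol.
%N = 28.014 / 174.244 × 100 = 16.08%.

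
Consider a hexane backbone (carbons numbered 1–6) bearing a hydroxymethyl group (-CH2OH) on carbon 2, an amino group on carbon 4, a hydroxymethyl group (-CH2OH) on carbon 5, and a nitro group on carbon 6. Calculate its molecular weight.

206.24 g/mol

Atom tally by fragment:
  CH3 → C:1 H:3
  CH(CH2OH) → C:2 H:4 O:1
  CH2 → C:1 H:2
  CH(NH2) → C:1 H:3 N:1
  CH(CH2OH) → C:2 H:4 O:1
  CH2NO2 → C:1 H:2 N:1 O:2
Element totals:
  C: 8
  H: 18
  N: 2
  O: 4
Molecular formula: C8H18N2O4.
  M = 8(12.011) + 18(1.008) + 2(14.007) + 4(15.999)
    = 96.088 + 18.144 + 28.014 + 63.996 = 206.242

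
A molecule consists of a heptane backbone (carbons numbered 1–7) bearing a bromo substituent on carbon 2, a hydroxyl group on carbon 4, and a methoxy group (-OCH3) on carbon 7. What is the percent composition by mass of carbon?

Atom tally by fragment:
  CH3 → C:1 H:3
  CH(Br) → C:1 H:1 Br:1
  CH2 → C:1 H:2
  CH(OH) → C:1 H:2 O:1
  CH2 → C:1 H:2
  CH2 → C:1 H:2
  CH2OCH3 → C:2 H:5 O:1
Element totals:
  C: 8
  H: 17
  Br: 1
  O: 2
Molecular formula: C8H17BrO2.
Molar mass = 225.126 g/mol.
Mass from C: 8 × 12.011 = 96.088 g/mol.
%C = 96.088 / 225.126 × 100 = 42.68%.

42.68%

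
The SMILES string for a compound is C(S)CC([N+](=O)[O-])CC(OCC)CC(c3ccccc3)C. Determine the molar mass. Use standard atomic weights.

311.44 g/mol

Atom tally by fragment:
  HSCH2 → C:1 H:3 S:1
  CH2 → C:1 H:2
  CH(NO2) → C:1 H:1 N:1 O:2
  CH2 → C:1 H:2
  CH(OC2H5) → C:3 H:6 O:1
  CH2 → C:1 H:2
  CH(C6H5) → C:7 H:6
  CH3 → C:1 H:3
Element totals:
  C: 16
  H: 25
  N: 1
  O: 3
  S: 1
Molecular formula: C16H25NO3S.
  M = 16(12.011) + 25(1.008) + 14.007 + 3(15.999) + 32.06
    = 192.176 + 25.200 + 14.007 + 47.997 + 32.060 = 311.440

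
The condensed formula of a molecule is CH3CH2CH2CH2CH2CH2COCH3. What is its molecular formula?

Atom tally by fragment:
  CH3 → C:1 H:3
  CH2 → C:1 H:2
  CH2 → C:1 H:2
  CH2 → C:1 H:2
  CH2 → C:1 H:2
  CH2COCH3 → C:3 H:5 O:1
Element totals:
  C: 8
  H: 16
  O: 1

C8H16O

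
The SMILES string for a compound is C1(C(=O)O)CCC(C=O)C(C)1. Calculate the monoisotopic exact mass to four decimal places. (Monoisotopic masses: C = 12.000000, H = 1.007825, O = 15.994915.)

156.0786

Atom tally by fragment:
  cyclopentane ring core → C:5 H:10
  (− 3 ring H displaced by substituents)
  + COOH → C:1 H:1 O:2
  + CHO → C:1 H:1 O:1
  + CH3 → C:1 H:3
Element totals:
  C: 8
  H: 12
  O: 3
Molecular formula: C8H12O3.
  M = 8(12.0) + 12(1.007825) + 3(15.994915)
    = 96.000000 + 12.093900 + 47.984745 = 156.078645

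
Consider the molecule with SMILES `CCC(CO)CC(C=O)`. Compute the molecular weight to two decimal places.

Atom tally by fragment:
  CH3 → C:1 H:3
  CH2 → C:1 H:2
  CH(CH2OH) → C:2 H:4 O:1
  CH2 → C:1 H:2
  CH2CHO → C:2 H:3 O:1
Element totals:
  C: 7
  H: 14
  O: 2
Molecular formula: C7H14O2.
  M = 7(12.011) + 14(1.008) + 2(15.999)
    = 84.077 + 14.112 + 31.998 = 130.187

130.19 g/mol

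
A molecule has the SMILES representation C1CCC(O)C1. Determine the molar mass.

86.13 g/mol

Atom tally by fragment:
  cyclopentane ring core → C:5 H:10
  (− 1 ring H displaced by substituents)
  + OH → O:1 H:1
Element totals:
  C: 5
  H: 10
  O: 1
Molecular formula: C5H10O.
  M = 5(12.011) + 10(1.008) + 15.999
    = 60.055 + 10.080 + 15.999 = 86.134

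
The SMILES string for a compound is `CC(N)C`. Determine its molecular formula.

C3H9N

Atom tally by fragment:
  CH3 → C:1 H:3
  CH(NH2) → C:1 H:3 N:1
  CH3 → C:1 H:3
Element totals:
  C: 3
  H: 9
  N: 1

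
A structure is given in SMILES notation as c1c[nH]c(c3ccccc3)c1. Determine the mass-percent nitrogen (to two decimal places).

9.78%

Atom tally by fragment:
  pyrrole ring core → C:4 H:5 N:1
  (− 1 ring H displaced by substituents)
  + C6H5 → C:6 H:5
Element totals:
  C: 10
  H: 9
  N: 1
Molecular formula: C10H9N.
Molar mass = 143.189 g/mol.
Mass from N: 1 × 14.007 = 14.007 g/mol.
%N = 14.007 / 143.189 × 100 = 9.78%.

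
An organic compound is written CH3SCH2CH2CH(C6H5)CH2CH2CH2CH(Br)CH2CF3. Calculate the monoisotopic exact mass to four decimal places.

Element totals:
  C: 16
  H: 22
  Br: 1
  F: 3
  S: 1
Molecular formula: C16H22BrF3S.
  M = 16(12.0) + 22(1.007825) + 78.918338 + 3(18.998403) + 31.972071
    = 192.000000 + 22.172150 + 78.918338 + 56.995209 + 31.972071 = 382.057768

382.0578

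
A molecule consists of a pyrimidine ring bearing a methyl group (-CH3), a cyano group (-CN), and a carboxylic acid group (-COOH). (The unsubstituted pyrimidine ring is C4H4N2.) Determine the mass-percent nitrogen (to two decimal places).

25.76%

Atom tally by fragment:
  pyrimidine ring core → C:4 H:4 N:2
  (− 3 ring H displaced by substituents)
  + CH3 → C:1 H:3
  + CN → C:1 N:1
  + COOH → C:1 H:1 O:2
Element totals:
  C: 7
  H: 5
  N: 3
  O: 2
Molecular formula: C7H5N3O2.
Molar mass = 163.136 g/mol.
Mass from N: 3 × 14.007 = 42.021 g/mol.
%N = 42.021 / 163.136 × 100 = 25.76%.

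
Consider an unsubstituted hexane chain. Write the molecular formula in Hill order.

Atom tally by fragment:
  CH3 → C:1 H:3
  CH2 → C:1 H:2
  CH2 → C:1 H:2
  CH2 → C:1 H:2
  CH2 → C:1 H:2
  CH3 → C:1 H:3
Element totals:
  C: 6
  H: 14

C6H14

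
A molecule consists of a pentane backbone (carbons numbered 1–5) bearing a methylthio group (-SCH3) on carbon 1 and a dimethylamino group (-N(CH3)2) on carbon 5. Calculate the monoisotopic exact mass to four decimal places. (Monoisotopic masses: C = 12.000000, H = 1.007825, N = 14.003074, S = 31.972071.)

Atom tally by fragment:
  CH3SCH2 → C:2 H:5 S:1
  CH2 → C:1 H:2
  CH2 → C:1 H:2
  CH2 → C:1 H:2
  CH2N(CH3)2 → C:3 H:8 N:1
Element totals:
  C: 8
  H: 19
  N: 1
  S: 1
Molecular formula: C8H19NS.
  M = 8(12.0) + 19(1.007825) + 14.003074 + 31.972071
    = 96.000000 + 19.148675 + 14.003074 + 31.972071 = 161.123820

161.1238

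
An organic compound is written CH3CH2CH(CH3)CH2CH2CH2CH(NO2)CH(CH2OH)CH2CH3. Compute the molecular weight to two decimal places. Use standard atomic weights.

231.34 g/mol

Element totals:
  C: 12
  H: 25
  N: 1
  O: 3
Molecular formula: C12H25NO3.
  M = 12(12.011) + 25(1.008) + 14.007 + 3(15.999)
    = 144.132 + 25.200 + 14.007 + 47.997 = 231.336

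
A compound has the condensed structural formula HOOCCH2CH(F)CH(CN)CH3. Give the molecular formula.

Atom tally by fragment:
  HOOCCH2 → C:2 H:3 O:2
  CH(F) → C:1 H:1 F:1
  CH(CN) → C:2 H:1 N:1
  CH3 → C:1 H:3
Element totals:
  C: 6
  H: 8
  F: 1
  N: 1
  O: 2

C6H8FNO2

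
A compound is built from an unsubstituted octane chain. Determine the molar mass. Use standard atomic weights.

Atom tally by fragment:
  CH3 → C:1 H:3
  CH2 → C:1 H:2
  CH2 → C:1 H:2
  CH2 → C:1 H:2
  CH2 → C:1 H:2
  CH2 → C:1 H:2
  CH2 → C:1 H:2
  CH3 → C:1 H:3
Element totals:
  C: 8
  H: 18
Molecular formula: C8H18.
  M = 8(12.011) + 18(1.008)
    = 96.088 + 18.144 = 114.232

114.23 g/mol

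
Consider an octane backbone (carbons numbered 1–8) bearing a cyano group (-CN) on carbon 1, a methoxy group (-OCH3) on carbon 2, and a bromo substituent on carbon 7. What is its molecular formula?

C10H18BrNO

Atom tally by fragment:
  NCCH2 → C:2 H:2 N:1
  CH(OCH3) → C:2 H:4 O:1
  CH2 → C:1 H:2
  CH2 → C:1 H:2
  CH2 → C:1 H:2
  CH2 → C:1 H:2
  CH(Br) → C:1 H:1 Br:1
  CH3 → C:1 H:3
Element totals:
  C: 10
  H: 18
  Br: 1
  N: 1
  O: 1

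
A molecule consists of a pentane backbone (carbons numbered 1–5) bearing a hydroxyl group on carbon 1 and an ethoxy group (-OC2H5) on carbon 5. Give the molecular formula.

Atom tally by fragment:
  HOCH2 → C:1 H:3 O:1
  CH2 → C:1 H:2
  CH2 → C:1 H:2
  CH2 → C:1 H:2
  CH2OC2H5 → C:3 H:7 O:1
Element totals:
  C: 7
  H: 16
  O: 2

C7H16O2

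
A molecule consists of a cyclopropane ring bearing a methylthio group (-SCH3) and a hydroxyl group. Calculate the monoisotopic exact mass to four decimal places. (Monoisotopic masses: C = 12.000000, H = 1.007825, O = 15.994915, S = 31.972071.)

Atom tally by fragment:
  cyclopropane ring core → C:3 H:6
  (− 2 ring H displaced by substituents)
  + SCH3 → C:1 H:3 S:1
  + OH → O:1 H:1
Element totals:
  C: 4
  H: 8
  O: 1
  S: 1
Molecular formula: C4H8OS.
  M = 4(12.0) + 8(1.007825) + 15.994915 + 31.972071
    = 48.000000 + 8.062600 + 15.994915 + 31.972071 = 104.029586

104.0296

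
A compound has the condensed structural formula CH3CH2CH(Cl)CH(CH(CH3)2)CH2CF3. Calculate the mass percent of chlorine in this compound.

16.36%

Element totals:
  C: 9
  H: 16
  Cl: 1
  F: 3
Molecular formula: C9H16ClF3.
Molar mass = 216.671 g/mol.
Mass from Cl: 1 × 35.45 = 35.450 g/mol.
%Cl = 35.450 / 216.671 × 100 = 16.36%.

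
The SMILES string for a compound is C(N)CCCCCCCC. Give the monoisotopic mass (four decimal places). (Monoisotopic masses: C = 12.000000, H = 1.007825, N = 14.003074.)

143.1674

Atom tally by fragment:
  H2NCH2 → C:1 H:4 N:1
  CH2 → C:1 H:2
  CH2 → C:1 H:2
  CH2 → C:1 H:2
  CH2 → C:1 H:2
  CH2 → C:1 H:2
  CH2 → C:1 H:2
  CH2 → C:1 H:2
  CH3 → C:1 H:3
Element totals:
  C: 9
  H: 21
  N: 1
Molecular formula: C9H21N.
  M = 9(12.0) + 21(1.007825) + 14.003074
    = 108.000000 + 21.164325 + 14.003074 = 143.167399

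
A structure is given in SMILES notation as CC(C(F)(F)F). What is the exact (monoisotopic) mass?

Atom tally by fragment:
  CH3 → C:1 H:3
  CH2CF3 → C:2 H:2 F:3
Element totals:
  C: 3
  H: 5
  F: 3
Molecular formula: C3H5F3.
  M = 3(12.0) + 5(1.007825) + 3(18.998403)
    = 36.000000 + 5.039125 + 56.995209 = 98.034334

98.0343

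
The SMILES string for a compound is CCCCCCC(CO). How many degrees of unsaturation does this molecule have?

0

Atom tally by fragment:
  CH3 → C:1 H:3
  CH2 → C:1 H:2
  CH2 → C:1 H:2
  CH2 → C:1 H:2
  CH2 → C:1 H:2
  CH2 → C:1 H:2
  CH2CH2OH → C:2 H:5 O:1
Element totals:
  C: 8
  H: 18
  O: 1
Molecular formula: C8H18O.
DoU = (2C + 2 + N − H − X) / 2 = (2·8 + 2 + 0 − 18 − 0) / 2 = 0.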